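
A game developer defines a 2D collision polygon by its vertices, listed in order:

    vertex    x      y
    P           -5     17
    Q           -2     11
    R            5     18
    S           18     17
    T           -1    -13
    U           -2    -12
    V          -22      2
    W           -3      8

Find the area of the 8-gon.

Apply the shoelace (surveyor's) formula: 2A = Σ (x_i·y_{i+1} − x_{i+1}·y_i), indices taken mod 8.
Cross-terms: -21, -91, -239, -217, -14, -268, -170, -11  ⇒  Σ = -1031
Area = |Σ|/2 = 515.5.

515.5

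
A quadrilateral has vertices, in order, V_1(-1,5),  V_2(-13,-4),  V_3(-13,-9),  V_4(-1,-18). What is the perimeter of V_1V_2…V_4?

58

|V_1V_2| = √((-12)² + (-9)²) = √225 = 15
|V_2V_3| = √((0)² + (-5)²) = √25 = 5
|V_3V_4| = √((12)² + (-9)²) = √225 = 15
|V_4V_1| = √((0)² + (23)²) = √529 = 23
Perimeter = 15 + 5 + 15 + 23 = 58.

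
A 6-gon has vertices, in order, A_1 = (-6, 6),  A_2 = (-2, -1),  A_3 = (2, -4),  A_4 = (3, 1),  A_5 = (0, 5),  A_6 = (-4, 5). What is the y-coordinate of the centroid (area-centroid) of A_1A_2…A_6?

118/83

Apply the surveyor's formula. First the cross-terms c_i = x_i·y_{i+1} − x_{i+1}·y_i:
  18, 10, 14, 15, 20, 6  ⇒  2A = 83, A = 41.5.
Then Σ (y_i + y_{i+1})·c_i = 354, so ȳ = 354 / (6·41.5) = 118/83.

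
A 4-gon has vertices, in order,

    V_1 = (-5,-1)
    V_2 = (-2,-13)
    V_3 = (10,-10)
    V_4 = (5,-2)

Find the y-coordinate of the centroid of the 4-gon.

-1549/228

Apply the shoelace formula. First the cross-terms c_i = x_i·y_{i+1} − x_{i+1}·y_i:
  63, 150, 30, -15  ⇒  2A = 228, A = 114.
Then Σ (y_i + y_{i+1})·c_i = -4647, so ȳ = -4647 / (6·114) = -1549/228.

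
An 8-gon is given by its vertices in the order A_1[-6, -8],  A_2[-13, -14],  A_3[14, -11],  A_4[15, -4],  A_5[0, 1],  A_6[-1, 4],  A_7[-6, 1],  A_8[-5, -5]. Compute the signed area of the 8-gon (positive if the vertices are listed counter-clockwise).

Apply the shoelace (surveyor's) formula: 2A = Σ (x_i·y_{i+1} − x_{i+1}·y_i), indices taken mod 8.
A_1→A_2: (-6)(-14) − (-13)(-8) = -20
A_2→A_3: (-13)(-11) − (14)(-14) = 339
A_3→A_4: (14)(-4) − (15)(-11) = 109
A_4→A_5: (15)(1) − (0)(-4) = 15
A_5→A_6: (0)(4) − (-1)(1) = 1
A_6→A_7: (-1)(1) − (-6)(4) = 23
A_7→A_8: (-6)(-5) − (-5)(1) = 35
A_8→A_1: (-5)(-8) − (-6)(-5) = 10
Σ = 512
Signed area = Σ/2 = 256 (positive ⇒ counter-clockwise traversal).

256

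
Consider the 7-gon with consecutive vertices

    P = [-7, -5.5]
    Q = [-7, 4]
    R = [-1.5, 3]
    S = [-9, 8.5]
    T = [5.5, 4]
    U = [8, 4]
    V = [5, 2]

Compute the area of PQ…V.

Apply the surveyor's formula: 2A = Σ (x_i·y_{i+1} − x_{i+1}·y_i), indices taken mod 7.
P→Q: (-7)(4) − (-7)(-5.5) = -66.5
Q→R: (-7)(3) − (-1.5)(4) = -15
R→S: (-1.5)(8.5) − (-9)(3) = 14.25
S→T: (-9)(4) − (5.5)(8.5) = -82.75
T→U: (5.5)(4) − (8)(4) = -10
U→V: (8)(2) − (5)(4) = -4
V→P: (5)(-5.5) − (-7)(2) = -13.5
Σ = -177.5
Area = |Σ|/2 = 88.75.

88.75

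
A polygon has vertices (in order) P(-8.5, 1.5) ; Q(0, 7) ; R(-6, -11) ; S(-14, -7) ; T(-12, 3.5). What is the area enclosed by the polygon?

125.375

Apply Gauss's area formula: 2A = Σ (x_i·y_{i+1} − x_{i+1}·y_i), indices taken mod 5.
Σ = (-59.5) + (42) + (-112) + (-133) + (11.75) = -250.75
Area = |Σ|/2 = 125.375.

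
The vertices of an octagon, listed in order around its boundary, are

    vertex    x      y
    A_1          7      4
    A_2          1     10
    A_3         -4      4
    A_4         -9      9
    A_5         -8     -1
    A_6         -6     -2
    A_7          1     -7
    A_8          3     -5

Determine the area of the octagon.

154

Σ = (66) + (44) + (0) + (81) + (10) + (44) + (16) + (47) = 308
Area = |Σ|/2 = 154.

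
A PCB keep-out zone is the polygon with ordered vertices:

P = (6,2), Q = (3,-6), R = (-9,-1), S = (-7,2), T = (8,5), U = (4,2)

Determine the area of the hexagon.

Σ = (-42) + (-57) + (-25) + (-51) + (-4) + (-4) = -183
Area = |Σ|/2 = 91.5.

91.5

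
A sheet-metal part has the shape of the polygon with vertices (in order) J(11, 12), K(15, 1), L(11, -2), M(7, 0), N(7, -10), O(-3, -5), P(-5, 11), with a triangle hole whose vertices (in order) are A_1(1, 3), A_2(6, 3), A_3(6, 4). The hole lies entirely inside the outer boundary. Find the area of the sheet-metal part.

282.5

Outer boundary:
Apply the shoelace formula: 2A = Σ (x_i·y_{i+1} − x_{i+1}·y_i), indices taken mod 7.
Cross-terms: -169, -41, 14, -70, -65, -58, -181  ⇒  Σ = -570
Area = |Σ|/2 = 285.
Hole:
Apply the shoelace (surveyor's) formula: 2A = Σ (x_i·y_{i+1} − x_{i+1}·y_i), indices taken mod 3.
Cross-terms: -15, 6, 14  ⇒  Σ = 5
Area = |Σ|/2 = 2.5.
Net area = 285 − 2.5 = 282.5.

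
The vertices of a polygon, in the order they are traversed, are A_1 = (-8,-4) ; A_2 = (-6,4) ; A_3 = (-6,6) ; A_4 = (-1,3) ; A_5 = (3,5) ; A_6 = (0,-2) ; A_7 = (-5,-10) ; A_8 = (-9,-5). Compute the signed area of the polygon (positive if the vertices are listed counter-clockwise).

-89.5

Apply the surveyor's formula: 2A = Σ (x_i·y_{i+1} − x_{i+1}·y_i), indices taken mod 8.
A_1→A_2: (-8)(4) − (-6)(-4) = -56
A_2→A_3: (-6)(6) − (-6)(4) = -12
A_3→A_4: (-6)(3) − (-1)(6) = -12
A_4→A_5: (-1)(5) − (3)(3) = -14
A_5→A_6: (3)(-2) − (0)(5) = -6
A_6→A_7: (0)(-10) − (-5)(-2) = -10
A_7→A_8: (-5)(-5) − (-9)(-10) = -65
A_8→A_1: (-9)(-4) − (-8)(-5) = -4
Σ = -179
Signed area = Σ/2 = -89.5 (negative ⇒ clockwise traversal).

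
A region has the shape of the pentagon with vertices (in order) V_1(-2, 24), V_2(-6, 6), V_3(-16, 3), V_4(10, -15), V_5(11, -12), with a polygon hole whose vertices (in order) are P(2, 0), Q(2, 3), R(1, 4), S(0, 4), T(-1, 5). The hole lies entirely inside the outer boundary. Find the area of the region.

Outer boundary:
Apply the shoelace (surveyor's) formula: 2A = Σ (x_i·y_{i+1} − x_{i+1}·y_i), indices taken mod 5.
Cross-terms: 132, 78, 210, 45, 240  ⇒  Σ = 705
Area = |Σ|/2 = 352.5.
Hole:
Σ = (6) + (5) + (4) + (4) + (-10) = 9
Area = |Σ|/2 = 4.5.
Net area = 352.5 − 4.5 = 348.

348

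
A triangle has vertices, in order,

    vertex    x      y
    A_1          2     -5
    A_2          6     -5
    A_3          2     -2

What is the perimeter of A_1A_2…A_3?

12

|A_1A_2| = √((4)² + (0)²) = √16 = 4
|A_2A_3| = √((-4)² + (3)²) = √25 = 5
|A_3A_1| = √((0)² + (-3)²) = √9 = 3
Perimeter = 4 + 5 + 3 = 12.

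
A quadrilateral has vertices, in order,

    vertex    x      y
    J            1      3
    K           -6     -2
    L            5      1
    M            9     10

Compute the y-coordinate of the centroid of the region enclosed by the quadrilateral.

Apply the shoelace formula. First the cross-terms c_i = x_i·y_{i+1} − x_{i+1}·y_i:
  16, 4, 41, 17  ⇒  2A = 78, A = 39.
Then Σ (y_i + y_{i+1})·c_i = 684, so ȳ = 684 / (6·39) = 38/13.

38/13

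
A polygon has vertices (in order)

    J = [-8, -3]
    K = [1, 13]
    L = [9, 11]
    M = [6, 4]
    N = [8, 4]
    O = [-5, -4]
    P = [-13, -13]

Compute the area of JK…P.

Apply the surveyor's formula: 2A = Σ (x_i·y_{i+1} − x_{i+1}·y_i), indices taken mod 7.
J→K: (-8)(13) − (1)(-3) = -101
K→L: (1)(11) − (9)(13) = -106
L→M: (9)(4) − (6)(11) = -30
M→N: (6)(4) − (8)(4) = -8
N→O: (8)(-4) − (-5)(4) = -12
O→P: (-5)(-13) − (-13)(-4) = 13
P→J: (-13)(-3) − (-8)(-13) = -65
Σ = -309
Area = |Σ|/2 = 154.5.

154.5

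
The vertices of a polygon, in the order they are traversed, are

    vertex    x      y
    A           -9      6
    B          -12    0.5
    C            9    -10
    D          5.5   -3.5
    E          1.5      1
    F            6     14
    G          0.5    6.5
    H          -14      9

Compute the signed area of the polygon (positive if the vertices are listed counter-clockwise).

178.375

Apply Gauss's area formula: 2A = Σ (x_i·y_{i+1} − x_{i+1}·y_i), indices taken mod 8.
Σ = (67.5) + (115.5) + (23.5) + (10.75) + (15) + (32) + (95.5) + (-3) = 356.75
Signed area = Σ/2 = 178.375 (positive ⇒ counter-clockwise traversal).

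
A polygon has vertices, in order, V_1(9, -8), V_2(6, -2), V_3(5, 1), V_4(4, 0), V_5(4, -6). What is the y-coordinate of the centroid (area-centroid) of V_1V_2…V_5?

Apply the shoelace (surveyor's) formula. First the cross-terms c_i = x_i·y_{i+1} − x_{i+1}·y_i:
  30, 16, -4, -24, 22  ⇒  2A = 40, A = 20.
Then Σ (y_i + y_{i+1})·c_i = -484, so ȳ = -484 / (6·20) = -121/30.

-121/30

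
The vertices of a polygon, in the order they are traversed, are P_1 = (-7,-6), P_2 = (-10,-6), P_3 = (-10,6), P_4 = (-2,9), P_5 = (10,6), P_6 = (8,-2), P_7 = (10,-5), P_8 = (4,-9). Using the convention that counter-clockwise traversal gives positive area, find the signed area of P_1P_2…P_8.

Apply the surveyor's formula: 2A = Σ (x_i·y_{i+1} − x_{i+1}·y_i), indices taken mod 8.
Σ = (-18) + (-120) + (-78) + (-102) + (-68) + (-20) + (-70) + (-87) = -563
Signed area = Σ/2 = -281.5 (negative ⇒ clockwise traversal).

-281.5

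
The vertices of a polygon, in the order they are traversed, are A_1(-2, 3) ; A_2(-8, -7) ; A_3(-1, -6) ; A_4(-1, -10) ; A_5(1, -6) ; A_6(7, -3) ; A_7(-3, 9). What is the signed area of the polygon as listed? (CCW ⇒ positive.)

100.5

Apply the surveyor's formula: 2A = Σ (x_i·y_{i+1} − x_{i+1}·y_i), indices taken mod 7.
Σ = (38) + (41) + (4) + (16) + (39) + (54) + (9) = 201
Signed area = Σ/2 = 100.5 (positive ⇒ counter-clockwise traversal).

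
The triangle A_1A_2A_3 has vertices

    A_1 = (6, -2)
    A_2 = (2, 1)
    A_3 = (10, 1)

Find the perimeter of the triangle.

|A_1A_2| = √((-4)² + (3)²) = √25 = 5
|A_2A_3| = √((8)² + (0)²) = √64 = 8
|A_3A_1| = √((-4)² + (-3)²) = √25 = 5
Perimeter = 5 + 8 + 5 = 18.

18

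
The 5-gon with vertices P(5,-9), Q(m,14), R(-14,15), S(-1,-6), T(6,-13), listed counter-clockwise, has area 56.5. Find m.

The doubled signed area Σ (x_i y_{i+1} − x_{i+1} y_i) is linear in m.
With m=0 it equals 425; the coefficient of m is 24 (from the two edges through Q).
So 24·m + 425 = 2·56.5 = 113 ⇒ m = -13.

-13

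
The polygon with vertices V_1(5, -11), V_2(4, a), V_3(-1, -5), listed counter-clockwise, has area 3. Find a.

Write out the shoelace sum; only the two edges meeting at V_2 involve a:
2·Area = [(5·a − 4·(-11)) + (4·(-5) − (-1)·a)] + 36
       = 6·a + 60 = 6
⇒ a = -9.

-9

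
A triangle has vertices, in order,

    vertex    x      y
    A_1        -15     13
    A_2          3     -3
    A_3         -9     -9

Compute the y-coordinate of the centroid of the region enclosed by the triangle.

1/3

Apply the shoelace (surveyor's) formula. First the cross-terms c_i = x_i·y_{i+1} − x_{i+1}·y_i:
  6, -54, -252  ⇒  2A = -300, A = -150.
Then Σ (y_i + y_{i+1})·c_i = -300, so ȳ = -300 / (6·(-150)) = 1/3.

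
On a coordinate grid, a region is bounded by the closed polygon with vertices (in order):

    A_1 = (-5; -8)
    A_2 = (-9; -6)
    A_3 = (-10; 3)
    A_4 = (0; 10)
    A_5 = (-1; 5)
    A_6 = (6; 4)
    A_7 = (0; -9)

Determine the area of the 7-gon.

Σ = (-42) + (-87) + (-100) + (10) + (-34) + (-54) + (-45) = -352
Area = |Σ|/2 = 176.

176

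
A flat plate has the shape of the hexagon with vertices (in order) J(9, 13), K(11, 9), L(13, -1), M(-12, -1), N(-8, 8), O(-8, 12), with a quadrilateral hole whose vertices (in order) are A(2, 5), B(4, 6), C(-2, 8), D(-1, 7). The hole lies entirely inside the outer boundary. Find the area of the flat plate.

276

Outer boundary:
Apply the surveyor's formula: 2A = Σ (x_i·y_{i+1} − x_{i+1}·y_i), indices taken mod 6.
Cross-terms: -62, -128, -25, -104, -32, -212  ⇒  Σ = -563
Area = |Σ|/2 = 281.5.
Hole:
Apply the shoelace (surveyor's) formula: 2A = Σ (x_i·y_{i+1} − x_{i+1}·y_i), indices taken mod 4.
Σ = (-8) + (44) + (-6) + (-19) = 11
Area = |Σ|/2 = 5.5.
Net area = 281.5 − 5.5 = 276.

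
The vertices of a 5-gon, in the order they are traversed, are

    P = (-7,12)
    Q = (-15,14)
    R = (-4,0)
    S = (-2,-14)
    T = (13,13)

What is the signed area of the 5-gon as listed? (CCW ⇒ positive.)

P→Q: (-7)(14) − (-15)(12) = 82
Q→R: (-15)(0) − (-4)(14) = 56
R→S: (-4)(-14) − (-2)(0) = 56
S→T: (-2)(13) − (13)(-14) = 156
T→P: (13)(12) − (-7)(13) = 247
Σ = 597
Signed area = Σ/2 = 298.5 (positive ⇒ counter-clockwise traversal).

298.5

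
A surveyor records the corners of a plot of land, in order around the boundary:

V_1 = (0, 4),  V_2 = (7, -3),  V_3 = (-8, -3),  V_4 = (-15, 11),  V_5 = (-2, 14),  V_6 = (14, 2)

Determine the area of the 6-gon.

269

Apply the surveyor's formula: 2A = Σ (x_i·y_{i+1} − x_{i+1}·y_i), indices taken mod 6.
V_1→V_2: (0)(-3) − (7)(4) = -28
V_2→V_3: (7)(-3) − (-8)(-3) = -45
V_3→V_4: (-8)(11) − (-15)(-3) = -133
V_4→V_5: (-15)(14) − (-2)(11) = -188
V_5→V_6: (-2)(2) − (14)(14) = -200
V_6→V_1: (14)(4) − (0)(2) = 56
Σ = -538
Area = |Σ|/2 = 269.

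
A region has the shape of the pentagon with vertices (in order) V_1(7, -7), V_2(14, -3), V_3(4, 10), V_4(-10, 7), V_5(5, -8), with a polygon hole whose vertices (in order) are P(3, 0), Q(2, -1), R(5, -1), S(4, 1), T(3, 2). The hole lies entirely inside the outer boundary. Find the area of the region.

Outer boundary:
Apply the shoelace formula: 2A = Σ (x_i·y_{i+1} − x_{i+1}·y_i), indices taken mod 5.
Σ = (77) + (152) + (128) + (45) + (21) = 423
Area = |Σ|/2 = 211.5.
Hole:
Apply the surveyor's formula: 2A = Σ (x_i·y_{i+1} − x_{i+1}·y_i), indices taken mod 5.
Σ = (-3) + (3) + (9) + (5) + (-6) = 8
Area = |Σ|/2 = 4.
Net area = 211.5 − 4 = 207.5.

207.5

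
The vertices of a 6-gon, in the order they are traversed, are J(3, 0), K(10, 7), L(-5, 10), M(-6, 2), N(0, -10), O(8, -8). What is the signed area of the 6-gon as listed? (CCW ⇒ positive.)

Apply the shoelace (surveyor's) formula: 2A = Σ (x_i·y_{i+1} − x_{i+1}·y_i), indices taken mod 6.
Σ = (21) + (135) + (50) + (60) + (80) + (24) = 370
Signed area = Σ/2 = 185 (positive ⇒ counter-clockwise traversal).

185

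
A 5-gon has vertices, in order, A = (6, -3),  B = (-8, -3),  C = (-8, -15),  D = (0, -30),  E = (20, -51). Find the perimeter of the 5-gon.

|AB| = √((-14)² + (0)²) = √196 = 14
|BC| = √((0)² + (-12)²) = √144 = 12
|CD| = √((8)² + (-15)²) = √289 = 17
|DE| = √((20)² + (-21)²) = √841 = 29
|EA| = √((-14)² + (48)²) = √2500 = 50
Perimeter = 14 + 12 + 17 + 29 + 50 = 122.

122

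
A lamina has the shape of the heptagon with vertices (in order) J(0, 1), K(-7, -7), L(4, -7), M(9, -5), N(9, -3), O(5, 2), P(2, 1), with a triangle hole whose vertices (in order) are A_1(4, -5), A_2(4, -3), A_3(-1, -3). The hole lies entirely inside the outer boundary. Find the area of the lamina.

85.5

Outer boundary:
Apply the shoelace (surveyor's) formula: 2A = Σ (x_i·y_{i+1} − x_{i+1}·y_i), indices taken mod 7.
Cross-terms: 7, 77, 43, 18, 33, 1, 2  ⇒  Σ = 181
Area = |Σ|/2 = 90.5.
Hole:
Apply the shoelace (surveyor's) formula: 2A = Σ (x_i·y_{i+1} − x_{i+1}·y_i), indices taken mod 3.
Cross-terms: 8, -15, 17  ⇒  Σ = 10
Area = |Σ|/2 = 5.
Net area = 90.5 − 5 = 85.5.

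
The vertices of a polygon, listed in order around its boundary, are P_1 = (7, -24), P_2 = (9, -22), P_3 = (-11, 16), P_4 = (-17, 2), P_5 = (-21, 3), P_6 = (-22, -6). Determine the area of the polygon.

P_1→P_2: (7)(-22) − (9)(-24) = 62
P_2→P_3: (9)(16) − (-11)(-22) = -98
P_3→P_4: (-11)(2) − (-17)(16) = 250
P_4→P_5: (-17)(3) − (-21)(2) = -9
P_5→P_6: (-21)(-6) − (-22)(3) = 192
P_6→P_1: (-22)(-24) − (7)(-6) = 570
Σ = 967
Area = |Σ|/2 = 483.5.

483.5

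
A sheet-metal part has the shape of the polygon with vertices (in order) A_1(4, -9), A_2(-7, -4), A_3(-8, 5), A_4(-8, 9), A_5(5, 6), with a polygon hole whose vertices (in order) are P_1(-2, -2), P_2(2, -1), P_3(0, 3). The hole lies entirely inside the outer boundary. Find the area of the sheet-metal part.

Outer boundary:
Apply Gauss's area formula: 2A = Σ (x_i·y_{i+1} − x_{i+1}·y_i), indices taken mod 5.
A_1→A_2: (4)(-4) − (-7)(-9) = -79
A_2→A_3: (-7)(5) − (-8)(-4) = -67
A_3→A_4: (-8)(9) − (-8)(5) = -32
A_4→A_5: (-8)(6) − (5)(9) = -93
A_5→A_1: (5)(-9) − (4)(6) = -69
Σ = -340
Area = |Σ|/2 = 170.
Hole:
P_1→P_2: (-2)(-1) − (2)(-2) = 6
P_2→P_3: (2)(3) − (0)(-1) = 6
P_3→P_1: (0)(-2) − (-2)(3) = 6
Σ = 18
Area = |Σ|/2 = 9.
Net area = 170 − 9 = 161.

161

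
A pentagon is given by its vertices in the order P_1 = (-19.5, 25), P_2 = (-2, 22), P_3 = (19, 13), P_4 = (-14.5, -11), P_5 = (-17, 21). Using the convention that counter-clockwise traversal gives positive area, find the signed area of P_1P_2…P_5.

-675.25

Σ = (-379) + (-444) + (-20.5) + (-491.5) + (-15.5) = -1350.5
Signed area = Σ/2 = -675.25 (negative ⇒ clockwise traversal).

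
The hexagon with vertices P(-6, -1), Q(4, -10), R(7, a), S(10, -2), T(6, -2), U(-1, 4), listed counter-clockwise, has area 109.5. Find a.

-10

The doubled signed area Σ (x_i y_{i+1} − x_{i+1} y_i) is linear in a.
With a=0 it equals 159; the coefficient of a is -6 (from the two edges through R).
So -6·a + 159 = 2·109.5 = 219 ⇒ a = -10.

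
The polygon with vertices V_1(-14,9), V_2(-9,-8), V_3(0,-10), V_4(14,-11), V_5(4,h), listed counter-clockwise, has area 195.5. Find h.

-4

Write out the shoelace sum; only the two edges meeting at V_5 involve h:
2·Area = [(14·h − 4·(-11)) + (4·9 − (-14)·h)] + 423
       = 28·h + 503 = 391
⇒ h = -4.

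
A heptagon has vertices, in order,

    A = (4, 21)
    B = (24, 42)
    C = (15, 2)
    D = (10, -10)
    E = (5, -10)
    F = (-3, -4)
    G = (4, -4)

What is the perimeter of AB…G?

|AB| = √((20)² + (21)²) = √841 = 29
|BC| = √((-9)² + (-40)²) = √1681 = 41
|CD| = √((-5)² + (-12)²) = √169 = 13
|DE| = √((-5)² + (0)²) = √25 = 5
|EF| = √((-8)² + (6)²) = √100 = 10
|FG| = √((7)² + (0)²) = √49 = 7
|GA| = √((0)² + (25)²) = √625 = 25
Perimeter = 29 + 41 + 13 + 5 + 10 + 7 + 25 = 130.

130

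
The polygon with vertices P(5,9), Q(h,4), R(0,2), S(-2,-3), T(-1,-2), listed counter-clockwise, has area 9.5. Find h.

Write out the shoelace sum; only the two edges meeting at Q involve h:
2·Area = [(5·4 − h·9) + (h·2 − 0·4)] + 6
       = -7·h + 26 = 19
⇒ h = 1.

1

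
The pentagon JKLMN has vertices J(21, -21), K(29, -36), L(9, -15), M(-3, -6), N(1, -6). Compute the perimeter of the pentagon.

|JK| = √((8)² + (-15)²) = √289 = 17
|KL| = √((-20)² + (21)²) = √841 = 29
|LM| = √((-12)² + (9)²) = √225 = 15
|MN| = √((4)² + (0)²) = √16 = 4
|NJ| = √((20)² + (-15)²) = √625 = 25
Perimeter = 17 + 29 + 15 + 4 + 25 = 90.

90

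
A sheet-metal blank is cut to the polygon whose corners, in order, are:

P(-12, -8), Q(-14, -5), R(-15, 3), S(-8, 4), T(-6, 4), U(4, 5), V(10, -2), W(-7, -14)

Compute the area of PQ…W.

291.5

Apply the shoelace formula: 2A = Σ (x_i·y_{i+1} − x_{i+1}·y_i), indices taken mod 8.
Cross-terms: -52, -117, -36, -8, -46, -58, -154, -112  ⇒  Σ = -583
Area = |Σ|/2 = 291.5.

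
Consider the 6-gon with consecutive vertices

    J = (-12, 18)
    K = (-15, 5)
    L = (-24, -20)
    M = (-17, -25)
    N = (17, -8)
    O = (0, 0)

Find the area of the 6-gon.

725.5

Cross-terms: 210, 420, 260, 561, 0, 0  ⇒  Σ = 1451
Area = |Σ|/2 = 725.5.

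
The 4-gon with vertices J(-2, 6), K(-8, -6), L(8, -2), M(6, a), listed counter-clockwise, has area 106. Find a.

The doubled signed area Σ (x_i y_{i+1} − x_{i+1} y_i) is linear in a.
With a=0 it equals 172; the coefficient of a is 10 (from the two edges through M).
So 10·a + 172 = 2·106 = 212 ⇒ a = 4.

4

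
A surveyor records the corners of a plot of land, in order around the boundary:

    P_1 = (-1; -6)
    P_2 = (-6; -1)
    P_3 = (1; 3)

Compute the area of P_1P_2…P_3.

27.5

Apply the surveyor's formula: 2A = Σ (x_i·y_{i+1} − x_{i+1}·y_i), indices taken mod 3.
Σ = (-35) + (-17) + (-3) = -55
Area = |Σ|/2 = 27.5.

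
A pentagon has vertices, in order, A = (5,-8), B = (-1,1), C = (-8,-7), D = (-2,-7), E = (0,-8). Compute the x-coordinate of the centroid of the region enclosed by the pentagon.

-133/110

Apply the surveyor's formula. First the cross-terms c_i = x_i·y_{i+1} − x_{i+1}·y_i:
  -3, 15, 42, 16, 40  ⇒  2A = 110, A = 55.
Then Σ (x_i + x_{i+1})·c_i = -399, so x̄ = -399 / (6·55) = -133/110.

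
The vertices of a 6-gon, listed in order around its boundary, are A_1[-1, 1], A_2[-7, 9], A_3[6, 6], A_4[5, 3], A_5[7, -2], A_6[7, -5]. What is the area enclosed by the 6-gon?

Apply the shoelace (surveyor's) formula: 2A = Σ (x_i·y_{i+1} − x_{i+1}·y_i), indices taken mod 6.
Σ = (-2) + (-96) + (-12) + (-31) + (-21) + (2) = -160
Area = |Σ|/2 = 80.

80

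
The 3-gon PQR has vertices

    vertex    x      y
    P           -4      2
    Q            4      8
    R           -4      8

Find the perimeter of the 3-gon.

|PQ| = √((8)² + (6)²) = √100 = 10
|QR| = √((-8)² + (0)²) = √64 = 8
|RP| = √((0)² + (-6)²) = √36 = 6
Perimeter = 10 + 8 + 6 = 24.

24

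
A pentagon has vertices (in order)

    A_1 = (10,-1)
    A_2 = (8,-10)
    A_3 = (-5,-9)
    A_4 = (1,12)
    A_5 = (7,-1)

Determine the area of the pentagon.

173.5

Apply Gauss's area formula: 2A = Σ (x_i·y_{i+1} − x_{i+1}·y_i), indices taken mod 5.
Σ = (-92) + (-122) + (-51) + (-85) + (3) = -347
Area = |Σ|/2 = 173.5.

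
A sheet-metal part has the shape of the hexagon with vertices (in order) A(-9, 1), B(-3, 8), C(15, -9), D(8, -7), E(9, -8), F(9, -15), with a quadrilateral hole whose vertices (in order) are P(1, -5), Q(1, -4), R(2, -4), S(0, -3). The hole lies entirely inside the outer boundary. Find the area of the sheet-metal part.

Outer boundary:
Σ = (-69) + (-93) + (-33) + (-1) + (-63) + (-126) = -385
Area = |Σ|/2 = 192.5.
Hole:
Apply Gauss's area formula: 2A = Σ (x_i·y_{i+1} − x_{i+1}·y_i), indices taken mod 4.
Σ = (1) + (4) + (-6) + (3) = 2
Area = |Σ|/2 = 1.
Net area = 192.5 − 1 = 191.5.

191.5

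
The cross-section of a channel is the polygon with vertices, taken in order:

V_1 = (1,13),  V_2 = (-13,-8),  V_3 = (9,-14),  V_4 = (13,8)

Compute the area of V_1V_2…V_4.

415

Apply the surveyor's formula: 2A = Σ (x_i·y_{i+1} − x_{i+1}·y_i), indices taken mod 4.
Cross-terms: 161, 254, 254, 161  ⇒  Σ = 830
Area = |Σ|/2 = 415.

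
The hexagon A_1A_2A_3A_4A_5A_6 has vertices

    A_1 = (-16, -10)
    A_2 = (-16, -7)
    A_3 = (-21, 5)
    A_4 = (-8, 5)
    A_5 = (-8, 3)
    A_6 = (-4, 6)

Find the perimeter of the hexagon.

|A_1A_2| = √((0)² + (3)²) = √9 = 3
|A_2A_3| = √((-5)² + (12)²) = √169 = 13
|A_3A_4| = √((13)² + (0)²) = √169 = 13
|A_4A_5| = √((0)² + (-2)²) = √4 = 2
|A_5A_6| = √((4)² + (3)²) = √25 = 5
|A_6A_1| = √((-12)² + (-16)²) = √400 = 20
Perimeter = 3 + 13 + 13 + 2 + 5 + 20 = 56.

56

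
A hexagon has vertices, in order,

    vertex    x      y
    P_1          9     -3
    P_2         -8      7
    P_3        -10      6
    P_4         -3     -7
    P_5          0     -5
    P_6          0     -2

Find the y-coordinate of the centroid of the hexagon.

2/13

Apply the shoelace formula. First the cross-terms c_i = x_i·y_{i+1} − x_{i+1}·y_i:
  39, 22, 88, 15, 0, 18  ⇒  2A = 182, A = 91.
Then Σ (y_i + y_{i+1})·c_i = 84, so ȳ = 84 / (6·91) = 2/13.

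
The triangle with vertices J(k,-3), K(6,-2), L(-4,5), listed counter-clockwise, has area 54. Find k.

-8

The doubled signed area Σ (x_i y_{i+1} − x_{i+1} y_i) is linear in k.
With k=0 it equals 52; the coefficient of k is -7 (from the two edges through J).
So -7·k + 52 = 2·54 = 108 ⇒ k = -8.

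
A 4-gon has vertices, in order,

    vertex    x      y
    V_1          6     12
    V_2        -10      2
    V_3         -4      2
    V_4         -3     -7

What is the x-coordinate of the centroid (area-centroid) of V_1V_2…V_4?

-29/24

Apply Gauss's area formula. First the cross-terms c_i = x_i·y_{i+1} − x_{i+1}·y_i:
  132, -12, 34, 6  ⇒  2A = 160, A = 80.
Then Σ (x_i + x_{i+1})·c_i = -580, so x̄ = -580 / (6·80) = -29/24.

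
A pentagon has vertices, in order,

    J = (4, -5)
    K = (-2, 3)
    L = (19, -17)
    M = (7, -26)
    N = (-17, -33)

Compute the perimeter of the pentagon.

114

|JK| = √((-6)² + (8)²) = √100 = 10
|KL| = √((21)² + (-20)²) = √841 = 29
|LM| = √((-12)² + (-9)²) = √225 = 15
|MN| = √((-24)² + (-7)²) = √625 = 25
|NJ| = √((21)² + (28)²) = √1225 = 35
Perimeter = 10 + 29 + 15 + 25 + 35 = 114.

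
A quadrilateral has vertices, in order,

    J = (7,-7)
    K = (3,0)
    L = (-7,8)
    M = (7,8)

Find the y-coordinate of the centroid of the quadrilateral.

463/129

Apply the shoelace (surveyor's) formula. First the cross-terms c_i = x_i·y_{i+1} − x_{i+1}·y_i:
  21, 24, -112, -105  ⇒  2A = -172, A = -86.
Then Σ (y_i + y_{i+1})·c_i = -1852, so ȳ = -1852 / (6·(-86)) = 463/129.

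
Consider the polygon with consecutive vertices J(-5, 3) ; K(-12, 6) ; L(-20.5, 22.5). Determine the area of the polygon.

45

Cross-terms: 6, -147, 51  ⇒  Σ = -90
Area = |Σ|/2 = 45.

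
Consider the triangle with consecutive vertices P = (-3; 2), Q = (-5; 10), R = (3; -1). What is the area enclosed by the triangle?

21

Σ = (-20) + (-25) + (3) = -42
Area = |Σ|/2 = 21.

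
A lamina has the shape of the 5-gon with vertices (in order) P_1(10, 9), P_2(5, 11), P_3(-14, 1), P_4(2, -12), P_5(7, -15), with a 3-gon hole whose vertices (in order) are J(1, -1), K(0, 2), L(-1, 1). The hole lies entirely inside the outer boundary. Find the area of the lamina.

326.5

Outer boundary:
Apply the surveyor's formula: 2A = Σ (x_i·y_{i+1} − x_{i+1}·y_i), indices taken mod 5.
Σ = (65) + (159) + (166) + (54) + (213) = 657
Area = |Σ|/2 = 328.5.
Hole:
J→K: (1)(2) − (0)(-1) = 2
K→L: (0)(1) − (-1)(2) = 2
L→J: (-1)(-1) − (1)(1) = 0
Σ = 4
Area = |Σ|/2 = 2.
Net area = 328.5 − 2 = 326.5.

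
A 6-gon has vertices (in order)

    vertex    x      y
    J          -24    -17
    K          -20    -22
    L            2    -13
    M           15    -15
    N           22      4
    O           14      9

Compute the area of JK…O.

583.5

Apply the shoelace formula: 2A = Σ (x_i·y_{i+1} − x_{i+1}·y_i), indices taken mod 6.
Cross-terms: 188, 304, 165, 390, 142, -22  ⇒  Σ = 1167
Area = |Σ|/2 = 583.5.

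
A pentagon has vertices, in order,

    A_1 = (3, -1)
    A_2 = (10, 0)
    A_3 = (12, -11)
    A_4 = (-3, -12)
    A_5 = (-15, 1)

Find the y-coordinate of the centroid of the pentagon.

-607/112

Apply the shoelace (surveyor's) formula. First the cross-terms c_i = x_i·y_{i+1} − x_{i+1}·y_i:
  10, -110, -177, -183, 12  ⇒  2A = -448, A = -224.
Then Σ (y_i + y_{i+1})·c_i = 7284, so ȳ = 7284 / (6·(-224)) = -607/112.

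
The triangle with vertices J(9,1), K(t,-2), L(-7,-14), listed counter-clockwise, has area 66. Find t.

-3

The doubled signed area Σ (x_i y_{i+1} − x_{i+1} y_i) is linear in t.
With t=0 it equals 87; the coefficient of t is -15 (from the two edges through K).
So -15·t + 87 = 2·66 = 132 ⇒ t = -3.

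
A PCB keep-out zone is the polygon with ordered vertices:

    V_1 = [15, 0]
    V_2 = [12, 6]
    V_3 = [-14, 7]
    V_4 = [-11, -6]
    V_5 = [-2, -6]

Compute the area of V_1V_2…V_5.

Apply the surveyor's formula: 2A = Σ (x_i·y_{i+1} − x_{i+1}·y_i), indices taken mod 5.
V_1→V_2: (15)(6) − (12)(0) = 90
V_2→V_3: (12)(7) − (-14)(6) = 168
V_3→V_4: (-14)(-6) − (-11)(7) = 161
V_4→V_5: (-11)(-6) − (-2)(-6) = 54
V_5→V_1: (-2)(0) − (15)(-6) = 90
Σ = 563
Area = |Σ|/2 = 281.5.

281.5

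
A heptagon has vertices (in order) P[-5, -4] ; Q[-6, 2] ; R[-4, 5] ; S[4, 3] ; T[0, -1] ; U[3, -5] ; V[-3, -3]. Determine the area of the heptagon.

Apply the shoelace (surveyor's) formula: 2A = Σ (x_i·y_{i+1} − x_{i+1}·y_i), indices taken mod 7.
Σ = (-34) + (-22) + (-32) + (-4) + (3) + (-24) + (-3) = -116
Area = |Σ|/2 = 58.

58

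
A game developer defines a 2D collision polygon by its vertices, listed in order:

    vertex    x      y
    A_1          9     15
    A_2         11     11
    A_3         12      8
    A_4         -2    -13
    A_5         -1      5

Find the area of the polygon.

166.5

Σ = (-66) + (-44) + (-140) + (-23) + (-60) = -333
Area = |Σ|/2 = 166.5.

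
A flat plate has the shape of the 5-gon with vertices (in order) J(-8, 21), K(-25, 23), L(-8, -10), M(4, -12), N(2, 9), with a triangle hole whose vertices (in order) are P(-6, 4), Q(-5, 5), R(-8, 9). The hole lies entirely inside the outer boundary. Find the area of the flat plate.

539

Outer boundary:
Cross-terms: 341, 434, 136, 60, 114  ⇒  Σ = 1085
Area = |Σ|/2 = 542.5.
Hole:
Apply the shoelace formula: 2A = Σ (x_i·y_{i+1} − x_{i+1}·y_i), indices taken mod 3.
Σ = (-10) + (-5) + (22) = 7
Area = |Σ|/2 = 3.5.
Net area = 542.5 − 3.5 = 539.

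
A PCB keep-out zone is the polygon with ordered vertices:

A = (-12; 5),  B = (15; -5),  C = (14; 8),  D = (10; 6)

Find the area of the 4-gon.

Σ = (-15) + (190) + (4) + (122) = 301
Area = |Σ|/2 = 150.5.

150.5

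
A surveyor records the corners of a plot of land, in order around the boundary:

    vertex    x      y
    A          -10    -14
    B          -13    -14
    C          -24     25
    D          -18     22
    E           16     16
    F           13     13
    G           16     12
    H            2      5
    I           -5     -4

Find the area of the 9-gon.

Apply the shoelace formula: 2A = Σ (x_i·y_{i+1} − x_{i+1}·y_i), indices taken mod 9.
A→B: (-10)(-14) − (-13)(-14) = -42
B→C: (-13)(25) − (-24)(-14) = -661
C→D: (-24)(22) − (-18)(25) = -78
D→E: (-18)(16) − (16)(22) = -640
E→F: (16)(13) − (13)(16) = 0
F→G: (13)(12) − (16)(13) = -52
G→H: (16)(5) − (2)(12) = 56
H→I: (2)(-4) − (-5)(5) = 17
I→A: (-5)(-14) − (-10)(-4) = 30
Σ = -1370
Area = |Σ|/2 = 685.

685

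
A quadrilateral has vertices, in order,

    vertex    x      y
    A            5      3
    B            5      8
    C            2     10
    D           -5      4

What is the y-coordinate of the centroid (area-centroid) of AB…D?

727/123

Apply the shoelace formula. First the cross-terms c_i = x_i·y_{i+1} − x_{i+1}·y_i:
  25, 34, 58, -35  ⇒  2A = 82, A = 41.
Then Σ (y_i + y_{i+1})·c_i = 1454, so ȳ = 1454 / (6·41) = 727/123.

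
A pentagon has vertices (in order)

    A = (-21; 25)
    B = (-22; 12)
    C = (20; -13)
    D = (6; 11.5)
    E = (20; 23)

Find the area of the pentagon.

771.5

Apply the shoelace formula: 2A = Σ (x_i·y_{i+1} − x_{i+1}·y_i), indices taken mod 5.
Σ = (298) + (46) + (308) + (-92) + (983) = 1543
Area = |Σ|/2 = 771.5.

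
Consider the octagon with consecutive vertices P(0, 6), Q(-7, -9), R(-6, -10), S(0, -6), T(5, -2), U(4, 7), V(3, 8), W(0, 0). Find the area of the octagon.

89

Σ = (42) + (16) + (36) + (30) + (43) + (11) + (0) + (0) = 178
Area = |Σ|/2 = 89.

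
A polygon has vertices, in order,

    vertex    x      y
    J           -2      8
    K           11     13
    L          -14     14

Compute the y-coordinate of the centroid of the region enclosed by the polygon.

Apply the surveyor's formula. First the cross-terms c_i = x_i·y_{i+1} − x_{i+1}·y_i:
  -114, 336, -84  ⇒  2A = 138, A = 69.
Then Σ (y_i + y_{i+1})·c_i = 4830, so ȳ = 4830 / (6·69) = 35/3.

35/3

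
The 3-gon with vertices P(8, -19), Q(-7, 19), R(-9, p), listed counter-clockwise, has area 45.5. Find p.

18

The doubled signed area Σ (x_i y_{i+1} − x_{i+1} y_i) is linear in p.
With p=0 it equals 361; the coefficient of p is -15 (from the two edges through R).
So -15·p + 361 = 2·45.5 = 91 ⇒ p = 18.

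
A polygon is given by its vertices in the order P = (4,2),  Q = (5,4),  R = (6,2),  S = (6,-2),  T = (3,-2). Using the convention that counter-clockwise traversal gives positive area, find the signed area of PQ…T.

-12

Σ = (6) + (-14) + (-24) + (-6) + (14) = -24
Signed area = Σ/2 = -12 (negative ⇒ clockwise traversal).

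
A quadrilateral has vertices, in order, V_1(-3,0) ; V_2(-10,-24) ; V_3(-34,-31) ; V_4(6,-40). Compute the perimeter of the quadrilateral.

132

|V_1V_2| = √((-7)² + (-24)²) = √625 = 25
|V_2V_3| = √((-24)² + (-7)²) = √625 = 25
|V_3V_4| = √((40)² + (-9)²) = √1681 = 41
|V_4V_1| = √((-9)² + (40)²) = √1681 = 41
Perimeter = 25 + 25 + 41 + 41 = 132.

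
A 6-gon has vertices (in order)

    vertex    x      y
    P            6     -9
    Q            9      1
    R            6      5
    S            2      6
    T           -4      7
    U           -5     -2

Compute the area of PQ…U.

145

Apply the shoelace (surveyor's) formula: 2A = Σ (x_i·y_{i+1} − x_{i+1}·y_i), indices taken mod 6.
P→Q: (6)(1) − (9)(-9) = 87
Q→R: (9)(5) − (6)(1) = 39
R→S: (6)(6) − (2)(5) = 26
S→T: (2)(7) − (-4)(6) = 38
T→U: (-4)(-2) − (-5)(7) = 43
U→P: (-5)(-9) − (6)(-2) = 57
Σ = 290
Area = |Σ|/2 = 145.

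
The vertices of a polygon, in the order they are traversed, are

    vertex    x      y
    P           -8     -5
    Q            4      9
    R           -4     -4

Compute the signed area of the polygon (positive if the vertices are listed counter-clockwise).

Apply Gauss's area formula: 2A = Σ (x_i·y_{i+1} − x_{i+1}·y_i), indices taken mod 3.
Cross-terms: -52, 20, -12  ⇒  Σ = -44
Signed area = Σ/2 = -22 (negative ⇒ clockwise traversal).

-22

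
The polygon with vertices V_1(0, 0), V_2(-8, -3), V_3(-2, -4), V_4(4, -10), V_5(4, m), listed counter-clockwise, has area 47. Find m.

The doubled signed area Σ (x_i y_{i+1} − x_{i+1} y_i) is linear in m.
With m=0 it equals 102; the coefficient of m is 4 (from the two edges through V_5).
So 4·m + 102 = 2·47 = 94 ⇒ m = -2.

-2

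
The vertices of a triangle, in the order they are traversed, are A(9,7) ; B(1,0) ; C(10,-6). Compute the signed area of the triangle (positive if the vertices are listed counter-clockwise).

Apply the surveyor's formula: 2A = Σ (x_i·y_{i+1} − x_{i+1}·y_i), indices taken mod 3.
Σ = (-7) + (-6) + (124) = 111
Signed area = Σ/2 = 55.5 (positive ⇒ counter-clockwise traversal).

55.5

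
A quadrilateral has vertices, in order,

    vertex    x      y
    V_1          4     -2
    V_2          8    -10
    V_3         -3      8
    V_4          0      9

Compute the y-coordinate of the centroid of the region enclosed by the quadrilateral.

491/159

Apply Gauss's area formula. First the cross-terms c_i = x_i·y_{i+1} − x_{i+1}·y_i:
  -24, 34, -27, -36  ⇒  2A = -53, A = -26.5.
Then Σ (y_i + y_{i+1})·c_i = -491, so ȳ = -491 / (6·(-26.5)) = 491/159.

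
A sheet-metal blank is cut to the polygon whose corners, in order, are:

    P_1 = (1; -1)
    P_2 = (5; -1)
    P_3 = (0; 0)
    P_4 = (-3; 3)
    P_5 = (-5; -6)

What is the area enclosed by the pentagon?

Apply the surveyor's formula: 2A = Σ (x_i·y_{i+1} − x_{i+1}·y_i), indices taken mod 5.
Σ = (4) + (0) + (0) + (33) + (11) = 48
Area = |Σ|/2 = 24.

24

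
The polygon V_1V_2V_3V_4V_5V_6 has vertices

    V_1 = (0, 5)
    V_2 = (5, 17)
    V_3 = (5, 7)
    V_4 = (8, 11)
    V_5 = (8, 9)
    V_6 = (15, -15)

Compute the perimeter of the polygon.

|V_1V_2| = √((5)² + (12)²) = √169 = 13
|V_2V_3| = √((0)² + (-10)²) = √100 = 10
|V_3V_4| = √((3)² + (4)²) = √25 = 5
|V_4V_5| = √((0)² + (-2)²) = √4 = 2
|V_5V_6| = √((7)² + (-24)²) = √625 = 25
|V_6V_1| = √((-15)² + (20)²) = √625 = 25
Perimeter = 13 + 10 + 5 + 2 + 25 + 25 = 80.

80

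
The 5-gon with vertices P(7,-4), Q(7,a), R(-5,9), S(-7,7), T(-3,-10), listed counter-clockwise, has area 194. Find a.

The doubled signed area Σ (x_i y_{i+1} − x_{i+1} y_i) is linear in a.
With a=0 it equals 292; the coefficient of a is 12 (from the two edges through Q).
So 12·a + 292 = 2·194 = 388 ⇒ a = 8.

8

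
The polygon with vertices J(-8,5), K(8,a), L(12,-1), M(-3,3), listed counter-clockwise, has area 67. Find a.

-7

The doubled signed area Σ (x_i y_{i+1} − x_{i+1} y_i) is linear in a.
With a=0 it equals -6; the coefficient of a is -20 (from the two edges through K).
So -20·a + -6 = 2·67 = 134 ⇒ a = -7.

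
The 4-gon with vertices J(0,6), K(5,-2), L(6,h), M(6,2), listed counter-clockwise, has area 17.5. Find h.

The doubled signed area Σ (x_i y_{i+1} − x_{i+1} y_i) is linear in h.
With h=0 it equals 30; the coefficient of h is -1 (from the two edges through L).
So -1·h + 30 = 2·17.5 = 35 ⇒ h = -5.

-5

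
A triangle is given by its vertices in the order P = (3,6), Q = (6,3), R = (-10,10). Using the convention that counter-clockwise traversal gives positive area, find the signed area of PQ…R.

Apply the shoelace formula: 2A = Σ (x_i·y_{i+1} − x_{i+1}·y_i), indices taken mod 3.
P→Q: (3)(3) − (6)(6) = -27
Q→R: (6)(10) − (-10)(3) = 90
R→P: (-10)(6) − (3)(10) = -90
Σ = -27
Signed area = Σ/2 = -13.5 (negative ⇒ clockwise traversal).

-13.5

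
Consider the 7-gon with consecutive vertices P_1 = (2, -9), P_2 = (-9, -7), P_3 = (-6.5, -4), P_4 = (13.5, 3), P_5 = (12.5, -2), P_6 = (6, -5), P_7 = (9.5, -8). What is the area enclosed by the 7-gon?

Apply the shoelace formula: 2A = Σ (x_i·y_{i+1} − x_{i+1}·y_i), indices taken mod 7.
P_1→P_2: (2)(-7) − (-9)(-9) = -95
P_2→P_3: (-9)(-4) − (-6.5)(-7) = -9.5
P_3→P_4: (-6.5)(3) − (13.5)(-4) = 34.5
P_4→P_5: (13.5)(-2) − (12.5)(3) = -64.5
P_5→P_6: (12.5)(-5) − (6)(-2) = -50.5
P_6→P_7: (6)(-8) − (9.5)(-5) = -0.5
P_7→P_1: (9.5)(-9) − (2)(-8) = -69.5
Σ = -255
Area = |Σ|/2 = 127.5.

127.5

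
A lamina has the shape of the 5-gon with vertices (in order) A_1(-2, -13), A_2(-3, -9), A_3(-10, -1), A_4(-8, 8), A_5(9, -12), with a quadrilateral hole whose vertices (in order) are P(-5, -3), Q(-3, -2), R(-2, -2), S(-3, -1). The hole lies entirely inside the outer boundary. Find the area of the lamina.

155

Outer boundary:
Apply the shoelace formula: 2A = Σ (x_i·y_{i+1} − x_{i+1}·y_i), indices taken mod 5.
Cross-terms: -21, -87, -88, 24, -141  ⇒  Σ = -313
Area = |Σ|/2 = 156.5.
Hole:
Cross-terms: 1, 2, -4, 4  ⇒  Σ = 3
Area = |Σ|/2 = 1.5.
Net area = 156.5 − 1.5 = 155.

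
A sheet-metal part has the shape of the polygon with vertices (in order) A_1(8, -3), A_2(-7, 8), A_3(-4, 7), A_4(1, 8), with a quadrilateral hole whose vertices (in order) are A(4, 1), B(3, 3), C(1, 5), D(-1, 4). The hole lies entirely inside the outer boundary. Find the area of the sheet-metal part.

33.5

Outer boundary:
Apply Gauss's area formula: 2A = Σ (x_i·y_{i+1} − x_{i+1}·y_i), indices taken mod 4.
Σ = (43) + (-17) + (-39) + (-67) = -80
Area = |Σ|/2 = 40.
Hole:
Apply the shoelace (surveyor's) formula: 2A = Σ (x_i·y_{i+1} − x_{i+1}·y_i), indices taken mod 4.
Σ = (9) + (12) + (9) + (-17) = 13
Area = |Σ|/2 = 6.5.
Net area = 40 − 6.5 = 33.5.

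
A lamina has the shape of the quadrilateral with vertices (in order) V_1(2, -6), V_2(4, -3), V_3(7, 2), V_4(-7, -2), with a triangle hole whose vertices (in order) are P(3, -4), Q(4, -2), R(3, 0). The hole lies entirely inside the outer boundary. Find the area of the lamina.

Outer boundary:
Apply the shoelace formula: 2A = Σ (x_i·y_{i+1} − x_{i+1}·y_i), indices taken mod 4.
Cross-terms: 18, 29, 0, 46  ⇒  Σ = 93
Area = |Σ|/2 = 46.5.
Hole:
Σ = (10) + (6) + (-12) = 4
Area = |Σ|/2 = 2.
Net area = 46.5 − 2 = 44.5.

44.5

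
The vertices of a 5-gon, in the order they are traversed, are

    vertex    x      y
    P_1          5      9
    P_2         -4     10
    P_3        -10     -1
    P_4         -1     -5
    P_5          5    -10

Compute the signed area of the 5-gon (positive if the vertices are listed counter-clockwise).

184.5

Apply the shoelace (surveyor's) formula: 2A = Σ (x_i·y_{i+1} − x_{i+1}·y_i), indices taken mod 5.
Σ = (86) + (104) + (49) + (35) + (95) = 369
Signed area = Σ/2 = 184.5 (positive ⇒ counter-clockwise traversal).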